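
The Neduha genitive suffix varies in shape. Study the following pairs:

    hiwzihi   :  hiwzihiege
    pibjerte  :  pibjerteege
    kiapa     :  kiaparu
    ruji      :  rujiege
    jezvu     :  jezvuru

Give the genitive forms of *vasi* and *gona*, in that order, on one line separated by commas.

vasiege, gonaru

The alternation tracks the last vowel of the stem — -ege when the last vowel of the stem is a front vowel (*hiwzihi*, *pibjerte*, *ruji*); -ru when the last vowel of the stem is a back vowel (*kiapa*, *jezvu*).
The last vowel of *vasi* is /i/, which is a front vowel, so the suffix is -ege, giving *vasiege*.
The last vowel of *gona* is /a/, which is a back vowel, so the suffix is -ru, giving *gonaru*.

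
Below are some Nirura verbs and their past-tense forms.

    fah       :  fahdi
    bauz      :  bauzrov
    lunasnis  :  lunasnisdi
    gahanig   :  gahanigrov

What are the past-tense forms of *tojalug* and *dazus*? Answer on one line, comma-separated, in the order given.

Looking at the final consonant of each stem: -di when the stem ends in a voiceless consonant (*fah*, *lunasnis*); -rov when the stem ends in a voiced consonant (*bauz*, *gahanig*).
*tojalug* — final consonant /g/ (voiced) → -rov → *tojalugrov*.
*dazus* — final consonant /s/ (voiceless) → -di → *dazusdi*.

tojalugrov, dazusdi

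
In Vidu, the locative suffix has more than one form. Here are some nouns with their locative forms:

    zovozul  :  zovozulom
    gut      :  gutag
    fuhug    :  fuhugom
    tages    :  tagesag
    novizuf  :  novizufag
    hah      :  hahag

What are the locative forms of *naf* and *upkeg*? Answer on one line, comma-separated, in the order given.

nafag, upkegom

The alternation tracks the final consonant of the stem — -ag when the stem ends in a voiceless consonant (*gut*, *tages*, *novizuf*, *hah*); -om when the stem ends in a voiced consonant (*zovozul*, *fuhug*).
The final consonant of *naf* is /f/, which is voiceless, so the suffix is -ag, giving *nafag*.
Since the final consonant of *upkeg* is /g/ (voiced), it takes -om, giving *upkegom*.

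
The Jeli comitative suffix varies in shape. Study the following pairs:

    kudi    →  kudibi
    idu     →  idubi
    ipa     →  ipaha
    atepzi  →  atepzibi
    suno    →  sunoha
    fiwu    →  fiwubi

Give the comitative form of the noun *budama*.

Looking at the last vowel of each stem: -bi when the last vowel of the stem is a high vowel (*kudi*, *idu*, *atepzi*, *fiwu*); -ha when the last vowel of the stem is a non-high vowel (*ipa*, *suno*).
*budama*: last vowel = /a/, a non-high vowel → -ha → *budamaha*.

budamaha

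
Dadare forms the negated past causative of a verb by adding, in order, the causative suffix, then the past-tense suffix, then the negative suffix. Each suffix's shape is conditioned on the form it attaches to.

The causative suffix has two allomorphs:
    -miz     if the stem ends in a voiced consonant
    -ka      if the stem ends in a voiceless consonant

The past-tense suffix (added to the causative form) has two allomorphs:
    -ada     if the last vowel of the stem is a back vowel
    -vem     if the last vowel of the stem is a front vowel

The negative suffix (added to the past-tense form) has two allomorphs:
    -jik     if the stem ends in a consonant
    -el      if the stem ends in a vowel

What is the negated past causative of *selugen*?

selugenmizvemjik

The final consonant of *selugen* is /n/, which is voiced, so the causative suffix is -miz, giving *selugenmiz*.
The causative form *selugenmiz*: last vowel = /i/, a front vowel → -vem → *selugenmizvem*.
The past-tense form *selugenmizvem* — final sound /m/ (a consonant) → -jik → *selugenmizvemjik*.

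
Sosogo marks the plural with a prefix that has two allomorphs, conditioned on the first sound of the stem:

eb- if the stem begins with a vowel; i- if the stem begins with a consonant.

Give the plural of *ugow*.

ebugow

Since the first sound of *ugow* is /u/ (a vowel), it takes eb-, giving *ebugow*.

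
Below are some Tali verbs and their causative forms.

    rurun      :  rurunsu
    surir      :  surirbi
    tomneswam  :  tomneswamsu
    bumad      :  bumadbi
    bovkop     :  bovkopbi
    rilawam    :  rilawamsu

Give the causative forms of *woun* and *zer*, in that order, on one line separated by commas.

wounsu, zerbi

The suffix is conditioned by the final consonant: -su when the stem ends in a nasal (*rurun*, *tomneswam*, *rilawam*); -bi when the stem ends in a non-nasal consonant (*surir*, *bumad*, *bovkop*).
Since the final consonant of *woun* is /n/ (a nasal), it takes -su, giving *wounsu*.
The final consonant of *zer* is /r/, which is non-nasal, so the suffix is -bi, giving *zerbi*.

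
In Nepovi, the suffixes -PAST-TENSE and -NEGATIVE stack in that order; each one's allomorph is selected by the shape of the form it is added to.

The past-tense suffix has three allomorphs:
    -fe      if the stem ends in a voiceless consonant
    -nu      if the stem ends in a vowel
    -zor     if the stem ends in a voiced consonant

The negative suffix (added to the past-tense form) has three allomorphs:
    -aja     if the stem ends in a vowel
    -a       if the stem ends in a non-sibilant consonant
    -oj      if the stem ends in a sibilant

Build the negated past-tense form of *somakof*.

somakoffeaja

Since the final sound of *somakof* is /f/ (a voiceless consonant), it takes -fe, giving *somakoffe*.
The past-tense form *somakoffe* — final sound /e/ (a vowel) → -aja → *somakoffeaja*.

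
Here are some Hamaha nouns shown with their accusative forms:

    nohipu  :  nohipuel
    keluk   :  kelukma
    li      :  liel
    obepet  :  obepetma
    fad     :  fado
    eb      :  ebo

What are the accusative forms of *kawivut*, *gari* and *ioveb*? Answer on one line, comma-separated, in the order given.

kawivutma, gariel, iovebo

The pattern is voicing of the final sound: -ma when the stem ends in a voiceless consonant (*keluk*, *obepet*); -o when the stem ends in a voiced consonant (*fad*, *eb*); -el when the stem ends in a vowel (*nohipu*, *li*).
*kawivut*: final sound = /t/, a voiceless consonant → -ma → *kawivutma*.
Since the final sound of *gari* is /i/ (a vowel), it takes -el, giving *gariel*.
Since the final sound of *ioveb* is /b/ (a voiced consonant), it takes -o, giving *iovebo*.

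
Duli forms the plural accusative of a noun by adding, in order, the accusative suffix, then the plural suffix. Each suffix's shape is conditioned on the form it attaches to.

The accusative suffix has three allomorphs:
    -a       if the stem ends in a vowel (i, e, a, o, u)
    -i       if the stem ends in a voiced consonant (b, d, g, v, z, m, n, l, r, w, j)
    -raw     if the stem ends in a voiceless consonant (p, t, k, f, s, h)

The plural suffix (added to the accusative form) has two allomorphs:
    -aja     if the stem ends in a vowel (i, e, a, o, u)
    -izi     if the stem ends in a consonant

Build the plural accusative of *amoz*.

amoziaja

*amoz* — final sound /z/ (a voiced consonant) → -i → *amozi*.
Since the final sound of the accusative form *amozi* is /i/ (a vowel), it takes -aja, giving *amoziaja*.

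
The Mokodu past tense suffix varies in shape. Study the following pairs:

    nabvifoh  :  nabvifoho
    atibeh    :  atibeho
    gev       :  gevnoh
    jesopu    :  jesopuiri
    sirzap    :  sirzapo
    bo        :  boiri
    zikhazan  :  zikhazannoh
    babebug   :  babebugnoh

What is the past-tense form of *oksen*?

Looking at the final sound of each stem: -o when the stem ends in a voiceless consonant (*nabvifoh*, *atibeh*, *sirzap*); -noh when the stem ends in a voiced consonant (*gev*, *zikhazan*, *babebug*); -iri when the stem ends in a vowel (*jesopu*, *bo*).
*oksen* — final sound /n/ (a voiced consonant) → -noh → *oksennoh*.

oksennoh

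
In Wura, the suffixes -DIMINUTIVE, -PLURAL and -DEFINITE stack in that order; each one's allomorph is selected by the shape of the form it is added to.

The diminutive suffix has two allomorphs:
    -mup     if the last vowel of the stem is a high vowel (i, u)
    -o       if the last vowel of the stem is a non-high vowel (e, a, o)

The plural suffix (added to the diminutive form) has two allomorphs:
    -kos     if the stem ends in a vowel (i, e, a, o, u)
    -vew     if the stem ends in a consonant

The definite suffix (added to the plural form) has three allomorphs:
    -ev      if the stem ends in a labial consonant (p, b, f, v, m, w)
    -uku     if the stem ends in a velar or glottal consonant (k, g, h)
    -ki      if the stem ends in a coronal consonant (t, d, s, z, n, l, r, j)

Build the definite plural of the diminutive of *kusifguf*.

kusifgufmupvewev

*kusifguf* — last vowel /u/ (a high vowel) → -mup → *kusifgufmup*.
The diminutive form *kusifgufmup* — final sound /p/ (a consonant) → -vew → *kusifgufmupvew*.
The final consonant of the plural form *kusifgufmupvew* is /w/, which is labial, so the definite suffix is -ev, giving *kusifgufmupvewev*.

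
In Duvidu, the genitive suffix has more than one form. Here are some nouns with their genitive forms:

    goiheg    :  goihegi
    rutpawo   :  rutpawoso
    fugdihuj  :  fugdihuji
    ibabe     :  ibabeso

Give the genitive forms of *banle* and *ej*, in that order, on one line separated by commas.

The alternation tracks the final sound of the stem — -i when the stem ends in a consonant (*goiheg*, *fugdihuj*); -so when the stem ends in a vowel (*rutpawo*, *ibabe*).
*banle*: final sound = /e/, a vowel → -so → *banleso*.
*ej* — final sound /j/ (a consonant) → -i → *eji*.

banleso, eji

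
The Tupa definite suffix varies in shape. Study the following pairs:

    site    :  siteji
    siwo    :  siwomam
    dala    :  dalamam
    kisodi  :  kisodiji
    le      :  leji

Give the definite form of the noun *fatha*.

fathamam

The suffix is conditioned by the last vowel: -ji when the last vowel of the stem is a front vowel (*site*, *kisodi*, *le*); -mam when the last vowel of the stem is a back vowel (*siwo*, *dala*).
Since the last vowel of *fatha* is /a/ (a back vowel), it takes -mam, giving *fathamam*.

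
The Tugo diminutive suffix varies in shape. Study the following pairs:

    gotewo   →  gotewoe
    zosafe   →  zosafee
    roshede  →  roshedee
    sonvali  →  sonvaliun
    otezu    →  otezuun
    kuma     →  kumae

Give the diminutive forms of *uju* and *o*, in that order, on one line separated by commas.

The pattern is height harmony: -un when the last vowel of the stem is a high vowel (*sonvali*, *otezu*); -e when the last vowel of the stem is a non-high vowel (*gotewo*, *zosafe*, *roshede*, *kuma*).
Since the last vowel of *uju* is /u/ (a high vowel), it takes -un, giving *ujuun*.
*o* — last vowel /o/ (a non-high vowel) → -e → *oe*.

ujuun, oe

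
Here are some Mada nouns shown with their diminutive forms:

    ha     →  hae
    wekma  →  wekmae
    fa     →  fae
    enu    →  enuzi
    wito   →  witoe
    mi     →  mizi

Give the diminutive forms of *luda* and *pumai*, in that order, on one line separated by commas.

The suffix is conditioned by the last vowel: -zi when the last vowel of the stem is a high vowel (*enu*, *mi*); -e when the last vowel of the stem is a non-high vowel (*ha*, *wekma*, *fa*, *wito*).
The last vowel of *luda* is /a/, which is a non-high vowel, so the suffix is -e, giving *ludae*.
*pumai* — last vowel /i/ (a high vowel) → -zi → *pumaizi*.

ludae, pumaizi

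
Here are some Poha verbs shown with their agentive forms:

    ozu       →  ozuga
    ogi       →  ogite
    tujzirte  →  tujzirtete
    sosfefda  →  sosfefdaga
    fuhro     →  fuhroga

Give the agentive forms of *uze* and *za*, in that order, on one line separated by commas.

Looking at the last vowel of each stem: -te when the last vowel of the stem is a front vowel (*ogi*, *tujzirte*); -ga when the last vowel of the stem is a back vowel (*ozu*, *sosfefda*, *fuhro*).
The last vowel of *uze* is /e/, which is a front vowel, so the suffix is -te, giving *uzete*.
The last vowel of *za* is /a/, which is a back vowel, so the suffix is -ga, giving *zaga*.

uzete, zaga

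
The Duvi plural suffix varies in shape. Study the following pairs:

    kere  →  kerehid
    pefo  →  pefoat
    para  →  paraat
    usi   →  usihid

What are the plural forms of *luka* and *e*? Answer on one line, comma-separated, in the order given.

The suffix is conditioned by the last vowel: -hid when the last vowel of the stem is a front vowel (*kere*, *usi*); -at when the last vowel of the stem is a back vowel (*pefo*, *para*).
*luka*: last vowel = /a/, a back vowel → -at → *lukaat*.
Since the last vowel of *e* is /e/ (a front vowel), it takes -hid, giving *ehid*.

lukaat, ehid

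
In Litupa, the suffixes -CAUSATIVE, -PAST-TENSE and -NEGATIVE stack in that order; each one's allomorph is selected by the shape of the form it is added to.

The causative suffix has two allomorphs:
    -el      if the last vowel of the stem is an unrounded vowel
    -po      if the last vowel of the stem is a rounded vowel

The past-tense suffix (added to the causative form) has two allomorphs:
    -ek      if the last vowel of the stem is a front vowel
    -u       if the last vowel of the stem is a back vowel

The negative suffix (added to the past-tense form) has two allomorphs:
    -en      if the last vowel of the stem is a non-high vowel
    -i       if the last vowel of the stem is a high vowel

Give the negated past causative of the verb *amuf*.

amufpoui

Since the last vowel of *amuf* is /u/ (a rounded vowel), it takes -po, giving *amufpo*.
The causative form *amufpo*: last vowel = /o/, a back vowel → -u → *amufpou*.
The past-tense form *amufpou* — last vowel /u/ (a high vowel) → -i → *amufpoui*.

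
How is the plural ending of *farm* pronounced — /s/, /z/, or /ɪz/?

The stem *farm* ends in a voiced non-sibilant sound.
The plural suffix surfaces as /ɪz/ after sibilants, /s/ after other voiceless consonants, and /z/ after other voiced sounds.
So the plural -s on *farm* is pronounced /z/.

/z/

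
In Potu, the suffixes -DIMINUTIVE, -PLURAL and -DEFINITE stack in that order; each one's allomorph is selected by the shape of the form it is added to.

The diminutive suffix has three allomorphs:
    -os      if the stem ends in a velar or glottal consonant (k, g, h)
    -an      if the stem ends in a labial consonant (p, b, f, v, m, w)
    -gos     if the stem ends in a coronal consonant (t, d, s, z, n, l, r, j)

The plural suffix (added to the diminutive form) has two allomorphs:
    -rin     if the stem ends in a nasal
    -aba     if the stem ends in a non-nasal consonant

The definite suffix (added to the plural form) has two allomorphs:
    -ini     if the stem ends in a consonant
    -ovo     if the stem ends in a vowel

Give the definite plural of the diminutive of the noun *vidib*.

*vidib* — final consonant /b/ (labial) → -an → *vidiban*.
The diminutive form *vidiban* — final consonant /n/ (a nasal) → -rin → *vidibanrin*.
The plural form *vidibanrin*: final sound = /n/, a consonant → -ini → *vidibanrinini*.

vidibanrinini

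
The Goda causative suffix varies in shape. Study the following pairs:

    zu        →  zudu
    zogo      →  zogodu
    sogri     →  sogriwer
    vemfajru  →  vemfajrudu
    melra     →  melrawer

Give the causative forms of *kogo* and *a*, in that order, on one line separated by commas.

kogodu, awer

Looking at the last vowel of each stem: -du when the last vowel of the stem is a rounded vowel (*zu*, *zogo*, *vemfajru*); -wer when the last vowel of the stem is an unrounded vowel (*sogri*, *melra*).
*kogo* — last vowel /o/ (a rounded vowel) → -du → *kogodu*.
*a* — last vowel /a/ (an unrounded vowel) → -wer → *awer*.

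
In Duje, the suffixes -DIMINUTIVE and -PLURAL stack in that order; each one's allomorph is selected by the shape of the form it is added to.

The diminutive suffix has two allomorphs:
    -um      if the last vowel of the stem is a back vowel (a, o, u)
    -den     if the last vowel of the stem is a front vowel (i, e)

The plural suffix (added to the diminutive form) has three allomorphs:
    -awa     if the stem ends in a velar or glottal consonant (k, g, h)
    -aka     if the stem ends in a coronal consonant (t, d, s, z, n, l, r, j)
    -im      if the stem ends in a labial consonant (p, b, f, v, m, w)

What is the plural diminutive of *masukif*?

masukifdenaka

Since the last vowel of *masukif* is /i/ (a front vowel), it takes -den, giving *masukifden*.
Since the final consonant of the diminutive form *masukifden* is /n/ (coronal), it takes -aka, giving *masukifdenaka*.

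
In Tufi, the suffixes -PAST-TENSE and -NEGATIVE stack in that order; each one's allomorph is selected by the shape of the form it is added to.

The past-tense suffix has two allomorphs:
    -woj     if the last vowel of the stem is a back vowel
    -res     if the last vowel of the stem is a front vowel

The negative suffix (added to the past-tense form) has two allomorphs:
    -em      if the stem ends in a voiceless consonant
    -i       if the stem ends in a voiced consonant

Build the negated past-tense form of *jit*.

jitresem

*jit*: last vowel = /i/, a front vowel → -res → *jitres*.
The final consonant of the past-tense form *jitres* is /s/, which is voiceless, so the negative suffix is -em, giving *jitresem*.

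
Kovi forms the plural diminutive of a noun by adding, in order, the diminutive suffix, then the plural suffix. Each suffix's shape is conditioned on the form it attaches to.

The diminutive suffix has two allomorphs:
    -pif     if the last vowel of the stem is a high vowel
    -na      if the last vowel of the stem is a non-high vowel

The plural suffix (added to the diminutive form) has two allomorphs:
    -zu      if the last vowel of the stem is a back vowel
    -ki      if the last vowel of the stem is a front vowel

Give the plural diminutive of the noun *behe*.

*behe* — last vowel /e/ (a non-high vowel) → -na → *behena*.
Since the last vowel of the diminutive form *behena* is /a/ (a back vowel), it takes -zu, giving *behenazu*.

behenazu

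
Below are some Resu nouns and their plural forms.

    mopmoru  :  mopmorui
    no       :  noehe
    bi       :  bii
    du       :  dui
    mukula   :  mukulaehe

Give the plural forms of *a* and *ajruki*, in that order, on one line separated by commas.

The suffix is conditioned by the last vowel: -i when the last vowel of the stem is a high vowel (*mopmoru*, *bi*, *du*); -ehe when the last vowel of the stem is a non-high vowel (*no*, *mukula*).
*a*: last vowel = /a/, a non-high vowel → -ehe → *aehe*.
*ajruki* — last vowel /i/ (a high vowel) → -i → *ajrukii*.

aehe, ajrukii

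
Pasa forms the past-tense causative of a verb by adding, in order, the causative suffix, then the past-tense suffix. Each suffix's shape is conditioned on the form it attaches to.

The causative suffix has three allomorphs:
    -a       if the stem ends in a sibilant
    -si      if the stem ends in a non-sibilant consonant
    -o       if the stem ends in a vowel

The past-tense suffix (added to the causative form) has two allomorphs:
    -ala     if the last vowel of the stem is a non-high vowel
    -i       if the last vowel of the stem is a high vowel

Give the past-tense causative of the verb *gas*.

*gas*: final sound = /s/, a sibilant → -a → *gasa*.
Since the last vowel of the causative form *gasa* is /a/ (a non-high vowel), it takes -ala, giving *gasaala*.

gasaala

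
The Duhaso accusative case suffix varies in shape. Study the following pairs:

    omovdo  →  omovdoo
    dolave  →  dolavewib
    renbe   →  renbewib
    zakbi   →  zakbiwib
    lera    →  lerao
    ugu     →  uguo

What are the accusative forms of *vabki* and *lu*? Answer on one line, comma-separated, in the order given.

Looking at the last vowel of each stem: -wib when the last vowel of the stem is a front vowel (*dolave*, *renbe*, *zakbi*); -o when the last vowel of the stem is a back vowel (*omovdo*, *lera*, *ugu*).
*vabki*: last vowel = /i/, a front vowel → -wib → *vabkiwib*.
Since the last vowel of *lu* is /u/ (a back vowel), it takes -o, giving *luo*.

vabkiwib, luo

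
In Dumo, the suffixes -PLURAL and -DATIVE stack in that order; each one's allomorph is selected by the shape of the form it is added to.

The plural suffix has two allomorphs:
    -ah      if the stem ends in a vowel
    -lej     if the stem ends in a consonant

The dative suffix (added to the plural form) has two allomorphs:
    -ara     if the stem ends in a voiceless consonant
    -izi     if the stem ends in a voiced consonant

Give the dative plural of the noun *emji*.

The final sound of *emji* is /i/, which is a vowel, so the plural suffix is -ah, giving *emjiah*.
The final consonant of the plural form *emjiah* is /h/, which is voiceless, so the dative suffix is -ara, giving *emjiahara*.

emjiahara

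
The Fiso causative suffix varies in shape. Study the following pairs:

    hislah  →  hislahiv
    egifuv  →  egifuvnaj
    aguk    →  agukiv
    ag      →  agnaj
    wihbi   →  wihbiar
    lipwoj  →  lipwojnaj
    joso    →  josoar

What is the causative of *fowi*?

The suffix is conditioned by the final sound: -iv when the stem ends in a voiceless consonant (*hislah*, *aguk*); -naj when the stem ends in a voiced consonant (*egifuv*, *ag*, *lipwoj*); -ar when the stem ends in a vowel (*wihbi*, *joso*).
Since the final sound of *fowi* is /i/ (a vowel), it takes -ar, giving *fowiar*.

fowiar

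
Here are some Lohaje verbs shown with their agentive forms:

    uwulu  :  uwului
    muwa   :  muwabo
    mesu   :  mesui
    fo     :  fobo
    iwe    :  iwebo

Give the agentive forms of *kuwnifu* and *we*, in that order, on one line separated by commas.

kuwnifui, webo

The alternation tracks the last vowel of the stem — -i when the last vowel of the stem is a high vowel (*uwulu*, *mesu*); -bo when the last vowel of the stem is a non-high vowel (*muwa*, *fo*, *iwe*).
*kuwnifu*: last vowel = /u/, a high vowel → -i → *kuwnifui*.
*we*: last vowel = /e/, a non-high vowel → -bo → *webo*.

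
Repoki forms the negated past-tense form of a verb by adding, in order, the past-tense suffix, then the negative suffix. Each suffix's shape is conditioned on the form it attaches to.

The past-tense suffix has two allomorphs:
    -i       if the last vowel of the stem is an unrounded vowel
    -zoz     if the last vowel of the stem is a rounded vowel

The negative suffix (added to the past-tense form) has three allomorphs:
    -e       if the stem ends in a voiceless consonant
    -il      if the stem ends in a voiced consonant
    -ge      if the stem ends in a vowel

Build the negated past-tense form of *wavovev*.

wavovevige

*wavovev*: last vowel = /e/, an unrounded vowel → -i → *wavovevi*.
The past-tense form *wavovevi*: final sound = /i/, a vowel → -ge → *wavovevige*.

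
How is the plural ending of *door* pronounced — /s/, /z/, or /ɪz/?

/z/

The stem *door* ends in a voiced non-sibilant sound.
The plural suffix surfaces as /ɪz/ after sibilants, /s/ after other voiceless consonants, and /z/ after other voiced sounds.
So the plural -s on *door* is pronounced /z/.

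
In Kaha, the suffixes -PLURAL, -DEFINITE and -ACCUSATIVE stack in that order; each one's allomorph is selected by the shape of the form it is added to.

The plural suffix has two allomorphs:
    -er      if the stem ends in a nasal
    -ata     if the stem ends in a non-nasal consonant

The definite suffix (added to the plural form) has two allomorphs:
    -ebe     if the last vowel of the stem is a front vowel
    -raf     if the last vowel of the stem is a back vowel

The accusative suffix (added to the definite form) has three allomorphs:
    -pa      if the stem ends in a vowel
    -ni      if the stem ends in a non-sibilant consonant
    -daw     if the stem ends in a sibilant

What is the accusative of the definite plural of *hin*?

hinerebepa

Since the final consonant of *hin* is /n/ (a nasal), it takes -er, giving *hiner*.
The last vowel of the plural form *hiner* is /e/, which is a front vowel, so the definite suffix is -ebe, giving *hinerebe*.
The definite form *hinerebe*: final sound = /e/, a vowel → -pa → *hinerebepa*.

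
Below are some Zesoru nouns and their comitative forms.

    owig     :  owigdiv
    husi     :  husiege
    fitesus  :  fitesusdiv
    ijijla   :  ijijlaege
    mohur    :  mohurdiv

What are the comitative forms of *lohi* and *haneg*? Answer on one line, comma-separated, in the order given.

lohiege, hanegdiv

The pattern is consonant vs. vowel: -div when the stem ends in a consonant (*owig*, *fitesus*, *mohur*); -ege when the stem ends in a vowel (*husi*, *ijijla*).
*lohi*: final sound = /i/, a vowel → -ege → *lohiege*.
*haneg*: final sound = /g/, a consonant → -div → *hanegdiv*.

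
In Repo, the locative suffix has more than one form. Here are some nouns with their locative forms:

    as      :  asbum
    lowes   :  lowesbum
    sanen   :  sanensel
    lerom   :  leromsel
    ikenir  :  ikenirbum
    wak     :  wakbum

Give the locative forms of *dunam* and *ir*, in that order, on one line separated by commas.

dunamsel, irbum

Looking at the final consonant of each stem: -sel when the stem ends in a nasal (*sanen*, *lerom*); -bum when the stem ends in a non-nasal consonant (*as*, *lowes*, *ikenir*, *wak*).
*dunam* — final consonant /m/ (a nasal) → -sel → *dunamsel*.
The final consonant of *ir* is /r/, which is non-nasal, so the suffix is -bum, giving *irbum*.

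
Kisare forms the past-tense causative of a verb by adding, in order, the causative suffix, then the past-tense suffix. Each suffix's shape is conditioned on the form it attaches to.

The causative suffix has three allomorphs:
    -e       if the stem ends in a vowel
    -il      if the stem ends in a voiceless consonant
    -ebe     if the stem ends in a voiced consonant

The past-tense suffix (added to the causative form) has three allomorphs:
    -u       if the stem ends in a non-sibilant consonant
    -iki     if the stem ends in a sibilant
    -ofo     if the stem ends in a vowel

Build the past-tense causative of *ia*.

iaeofo

The final sound of *ia* is /a/, which is a vowel, so the causative suffix is -e, giving *iae*.
Since the final sound of the causative form *iae* is /e/ (a vowel), it takes -ofo, giving *iaeofo*.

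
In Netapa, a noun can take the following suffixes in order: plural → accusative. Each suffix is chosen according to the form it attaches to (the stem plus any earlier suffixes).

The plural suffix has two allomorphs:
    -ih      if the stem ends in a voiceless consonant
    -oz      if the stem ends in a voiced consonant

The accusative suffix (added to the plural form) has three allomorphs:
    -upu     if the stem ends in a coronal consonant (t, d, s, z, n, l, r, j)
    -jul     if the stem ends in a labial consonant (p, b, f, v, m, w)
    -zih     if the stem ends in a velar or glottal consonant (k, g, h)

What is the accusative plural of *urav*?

uravozupu

Since the final consonant of *urav* is /v/ (voiced), it takes -oz, giving *uravoz*.
The final consonant of the plural form *uravoz* is /z/, which is coronal, so the accusative suffix is -upu, giving *uravozupu*.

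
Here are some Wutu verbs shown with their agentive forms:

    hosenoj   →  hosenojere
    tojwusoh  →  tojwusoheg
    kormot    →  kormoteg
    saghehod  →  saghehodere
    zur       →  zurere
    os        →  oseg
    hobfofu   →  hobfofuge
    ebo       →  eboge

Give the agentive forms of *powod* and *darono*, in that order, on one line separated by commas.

Looking at the final sound of each stem: -eg when the stem ends in a voiceless consonant (*tojwusoh*, *kormot*, *os*); -ere when the stem ends in a voiced consonant (*hosenoj*, *saghehod*, *zur*); -ge when the stem ends in a vowel (*hobfofu*, *ebo*).
Since the final sound of *powod* is /d/ (a voiced consonant), it takes -ere, giving *powodere*.
Since the final sound of *darono* is /o/ (a vowel), it takes -ge, giving *daronoge*.

powodere, daronoge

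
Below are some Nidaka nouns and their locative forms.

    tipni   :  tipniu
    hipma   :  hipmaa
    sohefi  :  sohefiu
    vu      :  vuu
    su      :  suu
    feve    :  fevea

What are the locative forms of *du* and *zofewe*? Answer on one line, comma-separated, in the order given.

duu, zofewea

Looking at the last vowel of each stem: -u when the last vowel of the stem is a high vowel (*tipni*, *sohefi*, *vu*, *su*); -a when the last vowel of the stem is a non-high vowel (*hipma*, *feve*).
*du* — last vowel /u/ (a high vowel) → -u → *duu*.
The last vowel of *zofewe* is /e/, which is a non-high vowel, so the suffix is -a, giving *zofewea*.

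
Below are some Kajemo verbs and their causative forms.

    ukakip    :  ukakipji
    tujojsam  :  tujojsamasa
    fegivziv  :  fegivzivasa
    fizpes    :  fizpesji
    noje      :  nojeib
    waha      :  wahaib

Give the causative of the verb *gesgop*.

gesgopji

The pattern is voicing of the final sound: -ji when the stem ends in a voiceless consonant (*ukakip*, *fizpes*); -asa when the stem ends in a voiced consonant (*tujojsam*, *fegivziv*); -ib when the stem ends in a vowel (*noje*, *waha*).
Since the final sound of *gesgop* is /p/ (a voiceless consonant), it takes -ji, giving *gesgopji*.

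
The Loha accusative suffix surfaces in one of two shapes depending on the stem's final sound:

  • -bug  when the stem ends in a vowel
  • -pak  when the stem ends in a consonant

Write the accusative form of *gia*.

giabug

Since the final sound of *gia* is /a/ (a vowel), it takes -bug, giving *giabug*.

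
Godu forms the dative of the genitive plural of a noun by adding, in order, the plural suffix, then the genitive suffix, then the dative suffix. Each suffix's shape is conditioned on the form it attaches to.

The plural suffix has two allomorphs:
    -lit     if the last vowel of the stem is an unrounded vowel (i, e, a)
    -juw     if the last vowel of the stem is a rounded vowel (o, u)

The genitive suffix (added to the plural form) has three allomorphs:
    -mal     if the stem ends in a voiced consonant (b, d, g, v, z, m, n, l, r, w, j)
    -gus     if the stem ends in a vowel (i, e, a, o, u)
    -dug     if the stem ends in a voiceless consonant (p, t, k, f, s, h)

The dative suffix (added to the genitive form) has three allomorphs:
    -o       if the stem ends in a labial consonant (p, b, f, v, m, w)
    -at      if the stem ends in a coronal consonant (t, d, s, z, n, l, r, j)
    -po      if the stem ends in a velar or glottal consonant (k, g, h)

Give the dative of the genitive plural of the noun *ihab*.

Since the last vowel of *ihab* is /a/ (an unrounded vowel), it takes -lit, giving *ihablit*.
The final sound of the plural form *ihablit* is /t/, which is a voiceless consonant, so the genitive suffix is -dug, giving *ihablitdug*.
The final consonant of the genitive form *ihablitdug* is /g/, which is velar/glottal, so the dative suffix is -po, giving *ihablitdugpo*.

ihablitdugpo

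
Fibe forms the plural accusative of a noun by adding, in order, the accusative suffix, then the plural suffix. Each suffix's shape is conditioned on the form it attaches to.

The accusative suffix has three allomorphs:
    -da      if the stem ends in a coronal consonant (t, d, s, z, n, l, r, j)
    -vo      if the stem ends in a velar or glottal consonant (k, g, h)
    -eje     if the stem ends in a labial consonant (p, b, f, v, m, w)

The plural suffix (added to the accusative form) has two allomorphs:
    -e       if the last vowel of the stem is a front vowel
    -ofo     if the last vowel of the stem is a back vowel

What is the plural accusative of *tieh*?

tiehvoofo

*tieh* — final consonant /h/ (velar/glottal) → -vo → *tiehvo*.
The accusative form *tiehvo* — last vowel /o/ (a back vowel) → -ofo → *tiehvoofo*.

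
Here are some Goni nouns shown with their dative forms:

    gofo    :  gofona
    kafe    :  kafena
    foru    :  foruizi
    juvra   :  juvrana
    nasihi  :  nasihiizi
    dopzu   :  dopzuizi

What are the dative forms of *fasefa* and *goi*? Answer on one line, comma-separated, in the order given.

The alternation tracks the last vowel of the stem — -izi when the last vowel of the stem is a high vowel (*foru*, *nasihi*, *dopzu*); -na when the last vowel of the stem is a non-high vowel (*gofo*, *kafe*, *juvra*).
*fasefa*: last vowel = /a/, a non-high vowel → -na → *fasefana*.
The last vowel of *goi* is /i/, which is a high vowel, so the suffix is -izi, giving *goiizi*.

fasefana, goiizi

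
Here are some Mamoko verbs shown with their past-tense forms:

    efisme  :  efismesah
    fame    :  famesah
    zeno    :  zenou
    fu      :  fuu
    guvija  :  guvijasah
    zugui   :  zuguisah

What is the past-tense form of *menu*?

The suffix is conditioned by the last vowel: -u when the last vowel of the stem is a rounded vowel (*zeno*, *fu*); -sah when the last vowel of the stem is an unrounded vowel (*efisme*, *fame*, *guvija*, *zugui*).
*menu* — last vowel /u/ (a rounded vowel) → -u → *menuu*.

menuu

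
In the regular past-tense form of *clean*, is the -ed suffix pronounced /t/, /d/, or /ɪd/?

The stem *clean* ends in a voiced sound other than /d/.
The -ed suffix is realized as /ɪd/ after /t, d/; as /t/ after other voiceless consonants; and as /d/ after other voiced sounds.
So -ed on *clean* is pronounced /d/.

/d/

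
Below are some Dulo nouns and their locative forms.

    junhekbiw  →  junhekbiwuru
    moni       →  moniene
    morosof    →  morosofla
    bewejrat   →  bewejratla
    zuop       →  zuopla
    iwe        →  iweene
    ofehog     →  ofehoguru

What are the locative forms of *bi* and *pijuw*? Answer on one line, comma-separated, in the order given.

The suffix is conditioned by the final sound: -la when the stem ends in a voiceless consonant (*morosof*, *bewejrat*, *zuop*); -uru when the stem ends in a voiced consonant (*junhekbiw*, *ofehog*); -ene when the stem ends in a vowel (*moni*, *iwe*).
*bi*: final sound = /i/, a vowel → -ene → *biene*.
*pijuw* — final sound /w/ (a voiced consonant) → -uru → *pijuwuru*.

biene, pijuwuru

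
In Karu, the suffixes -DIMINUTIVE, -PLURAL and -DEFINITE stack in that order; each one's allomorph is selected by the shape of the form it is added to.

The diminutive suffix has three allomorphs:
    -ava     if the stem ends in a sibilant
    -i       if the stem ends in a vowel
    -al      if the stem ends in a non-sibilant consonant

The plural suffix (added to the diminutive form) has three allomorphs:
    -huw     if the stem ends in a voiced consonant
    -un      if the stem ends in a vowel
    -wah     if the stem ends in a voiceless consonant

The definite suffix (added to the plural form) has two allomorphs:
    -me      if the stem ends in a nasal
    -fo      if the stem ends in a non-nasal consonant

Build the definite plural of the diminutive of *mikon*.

mikonalhuwfo

*mikon*: final sound = /n/, a non-sibilant consonant → -al → *mikonal*.
The diminutive form *mikonal*: final sound = /l/, a voiced consonant → -huw → *mikonalhuw*.
The final consonant of the plural form *mikonalhuw* is /w/, which is non-nasal, so the definite suffix is -fo, giving *mikonalhuwfo*.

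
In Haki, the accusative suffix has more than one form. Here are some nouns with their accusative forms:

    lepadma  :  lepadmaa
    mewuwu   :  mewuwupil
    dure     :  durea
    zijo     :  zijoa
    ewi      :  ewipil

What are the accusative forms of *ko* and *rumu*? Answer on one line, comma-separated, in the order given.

koa, rumupil

The suffix is conditioned by the last vowel: -pil when the last vowel of the stem is a high vowel (*mewuwu*, *ewi*); -a when the last vowel of the stem is a non-high vowel (*lepadma*, *dure*, *zijo*).
*ko*: last vowel = /o/, a non-high vowel → -a → *koa*.
*rumu*: last vowel = /u/, a high vowel → -pil → *rumupil*.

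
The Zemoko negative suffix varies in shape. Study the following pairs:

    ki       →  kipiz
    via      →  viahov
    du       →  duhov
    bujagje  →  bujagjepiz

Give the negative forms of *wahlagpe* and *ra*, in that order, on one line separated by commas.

The pattern is front/back vowel harmony: -piz when the last vowel of the stem is a front vowel (*ki*, *bujagje*); -hov when the last vowel of the stem is a back vowel (*via*, *du*).
The last vowel of *wahlagpe* is /e/, which is a front vowel, so the suffix is -piz, giving *wahlagpepiz*.
*ra*: last vowel = /a/, a back vowel → -hov → *rahov*.

wahlagpepiz, rahov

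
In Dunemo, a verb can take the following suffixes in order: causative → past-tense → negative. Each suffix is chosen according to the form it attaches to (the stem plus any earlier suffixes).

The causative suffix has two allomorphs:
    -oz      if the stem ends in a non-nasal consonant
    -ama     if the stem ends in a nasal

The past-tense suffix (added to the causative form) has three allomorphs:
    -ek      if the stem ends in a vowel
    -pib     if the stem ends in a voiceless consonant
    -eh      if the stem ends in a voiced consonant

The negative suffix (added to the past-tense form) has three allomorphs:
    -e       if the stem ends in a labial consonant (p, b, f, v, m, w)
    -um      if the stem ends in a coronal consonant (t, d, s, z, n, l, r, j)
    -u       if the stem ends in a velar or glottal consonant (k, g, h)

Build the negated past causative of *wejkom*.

wejkomamaeku

*wejkom* — final consonant /m/ (a nasal) → -ama → *wejkomama*.
Since the final sound of the causative form *wejkomama* is /a/ (a vowel), it takes -ek, giving *wejkomamaek*.
Since the final consonant of the past-tense form *wejkomamaek* is /k/ (velar/glottal), it takes -u, giving *wejkomamaeku*.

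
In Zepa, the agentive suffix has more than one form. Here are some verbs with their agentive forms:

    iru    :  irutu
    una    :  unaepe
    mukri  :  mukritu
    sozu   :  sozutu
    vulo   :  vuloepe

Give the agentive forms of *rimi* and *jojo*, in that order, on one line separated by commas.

The suffix is conditioned by the last vowel: -tu when the last vowel of the stem is a high vowel (*iru*, *mukri*, *sozu*); -epe when the last vowel of the stem is a non-high vowel (*una*, *vulo*).
*rimi* — last vowel /i/ (a high vowel) → -tu → *rimitu*.
The last vowel of *jojo* is /o/, which is a non-high vowel, so the suffix is -epe, giving *jojoepe*.

rimitu, jojoepe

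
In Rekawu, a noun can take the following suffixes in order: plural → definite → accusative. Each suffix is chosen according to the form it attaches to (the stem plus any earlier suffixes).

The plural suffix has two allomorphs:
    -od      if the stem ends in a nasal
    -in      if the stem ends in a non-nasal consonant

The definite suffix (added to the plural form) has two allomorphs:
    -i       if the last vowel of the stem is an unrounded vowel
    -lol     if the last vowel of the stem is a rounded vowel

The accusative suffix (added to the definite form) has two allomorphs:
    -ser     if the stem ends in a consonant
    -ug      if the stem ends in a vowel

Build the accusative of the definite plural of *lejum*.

*lejum*: final consonant = /m/, a nasal → -od → *lejumod*.
Since the last vowel of the plural form *lejumod* is /o/ (a rounded vowel), it takes -lol, giving *lejumodlol*.
The final sound of the definite form *lejumodlol* is /l/, which is a consonant, so the accusative suffix is -ser, giving *lejumodlolser*.

lejumodlolser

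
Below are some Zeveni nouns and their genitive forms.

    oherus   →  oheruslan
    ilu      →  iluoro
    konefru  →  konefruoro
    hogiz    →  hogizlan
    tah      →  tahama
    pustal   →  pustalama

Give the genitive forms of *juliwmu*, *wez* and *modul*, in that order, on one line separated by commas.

The suffix is conditioned by the final sound: -lan when the stem ends in a sibilant (*oherus*, *hogiz*); -ama when the stem ends in a non-sibilant consonant (*tah*, *pustal*); -oro when the stem ends in a vowel (*ilu*, *konefru*).
Since the final sound of *juliwmu* is /u/ (a vowel), it takes -oro, giving *juliwmuoro*.
The final sound of *wez* is /z/, which is a sibilant, so the suffix is -lan, giving *wezlan*.
Since the final sound of *modul* is /l/ (a non-sibilant consonant), it takes -ama, giving *modulama*.

juliwmuoro, wezlan, modulama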